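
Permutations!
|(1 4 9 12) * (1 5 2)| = |(1 4 9 12 5 2)| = 6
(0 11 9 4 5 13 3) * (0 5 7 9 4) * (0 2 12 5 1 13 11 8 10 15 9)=(0 8 10 15 9 2 12 5 11 4 7)(1 13 3)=[8, 13, 12, 1, 7, 11, 6, 0, 10, 2, 15, 4, 5, 3, 14, 9]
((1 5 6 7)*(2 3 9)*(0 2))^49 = (0 2 3 9)(1 5 6 7)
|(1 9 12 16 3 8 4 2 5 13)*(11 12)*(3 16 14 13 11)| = 11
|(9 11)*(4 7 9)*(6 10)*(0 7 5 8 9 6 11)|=9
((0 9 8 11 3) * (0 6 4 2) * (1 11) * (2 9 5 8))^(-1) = (0 2 9 4 6 3 11 1 8 5)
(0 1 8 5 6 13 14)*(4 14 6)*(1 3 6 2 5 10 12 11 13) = (0 3 6 1 8 10 12 11 13 2 5 4 14) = [3, 8, 5, 6, 14, 4, 1, 7, 10, 9, 12, 13, 11, 2, 0]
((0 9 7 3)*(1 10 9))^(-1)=(0 3 7 9 10 1)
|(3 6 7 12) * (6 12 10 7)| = |(3 12)(7 10)| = 2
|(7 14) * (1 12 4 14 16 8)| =7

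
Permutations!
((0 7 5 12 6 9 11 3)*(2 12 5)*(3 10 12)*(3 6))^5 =((0 7 2 6 9 11 10 12 3))^5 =(0 11 7 10 2 12 6 3 9)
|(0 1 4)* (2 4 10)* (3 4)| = |(0 1 10 2 3 4)| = 6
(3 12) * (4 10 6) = (3 12)(4 10 6) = [0, 1, 2, 12, 10, 5, 4, 7, 8, 9, 6, 11, 3]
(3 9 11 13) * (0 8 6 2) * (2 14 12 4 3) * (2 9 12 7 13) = [8, 1, 0, 12, 3, 5, 14, 13, 6, 11, 10, 2, 4, 9, 7] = (0 8 6 14 7 13 9 11 2)(3 12 4)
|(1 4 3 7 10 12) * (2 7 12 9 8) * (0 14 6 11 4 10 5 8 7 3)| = |(0 14 6 11 4)(1 10 9 7 5 8 2 3 12)| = 45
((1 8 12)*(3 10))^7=(1 8 12)(3 10)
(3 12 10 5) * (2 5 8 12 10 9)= (2 5 3 10 8 12 9)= [0, 1, 5, 10, 4, 3, 6, 7, 12, 2, 8, 11, 9]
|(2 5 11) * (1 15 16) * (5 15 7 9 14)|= |(1 7 9 14 5 11 2 15 16)|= 9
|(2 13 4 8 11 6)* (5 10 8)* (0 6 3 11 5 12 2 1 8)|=|(0 6 1 8 5 10)(2 13 4 12)(3 11)|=12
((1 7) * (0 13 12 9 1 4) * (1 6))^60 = ((0 13 12 9 6 1 7 4))^60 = (0 6)(1 13)(4 9)(7 12)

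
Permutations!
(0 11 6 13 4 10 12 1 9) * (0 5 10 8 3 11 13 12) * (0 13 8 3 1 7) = (0 8 1 9 5 10 13 4 3 11 6 12 7) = [8, 9, 2, 11, 3, 10, 12, 0, 1, 5, 13, 6, 7, 4]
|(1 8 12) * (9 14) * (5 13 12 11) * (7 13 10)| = 8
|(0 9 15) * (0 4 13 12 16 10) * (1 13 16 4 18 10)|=5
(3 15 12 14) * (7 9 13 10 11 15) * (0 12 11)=(0 12 14 3 7 9 13 10)(11 15)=[12, 1, 2, 7, 4, 5, 6, 9, 8, 13, 0, 15, 14, 10, 3, 11]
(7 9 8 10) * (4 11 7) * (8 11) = (4 8 10)(7 9 11) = [0, 1, 2, 3, 8, 5, 6, 9, 10, 11, 4, 7]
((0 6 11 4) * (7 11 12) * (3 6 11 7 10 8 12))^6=((0 11 4)(3 6)(8 12 10))^6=(12)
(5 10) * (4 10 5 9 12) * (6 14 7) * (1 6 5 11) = [0, 6, 2, 3, 10, 11, 14, 5, 8, 12, 9, 1, 4, 13, 7] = (1 6 14 7 5 11)(4 10 9 12)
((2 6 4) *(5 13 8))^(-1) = (2 4 6)(5 8 13)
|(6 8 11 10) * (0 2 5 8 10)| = 10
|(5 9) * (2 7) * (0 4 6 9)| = 10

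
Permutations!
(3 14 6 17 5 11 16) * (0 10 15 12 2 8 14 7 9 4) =(0 10 15 12 2 8 14 6 17 5 11 16 3 7 9 4) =[10, 1, 8, 7, 0, 11, 17, 9, 14, 4, 15, 16, 2, 13, 6, 12, 3, 5]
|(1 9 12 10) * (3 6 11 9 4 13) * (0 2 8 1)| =12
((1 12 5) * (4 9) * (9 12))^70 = (12)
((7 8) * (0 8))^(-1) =(0 7 8)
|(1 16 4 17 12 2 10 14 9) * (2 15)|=|(1 16 4 17 12 15 2 10 14 9)|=10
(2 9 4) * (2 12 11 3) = [0, 1, 9, 2, 12, 5, 6, 7, 8, 4, 10, 3, 11] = (2 9 4 12 11 3)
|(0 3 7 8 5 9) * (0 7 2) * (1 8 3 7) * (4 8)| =|(0 7 3 2)(1 4 8 5 9)| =20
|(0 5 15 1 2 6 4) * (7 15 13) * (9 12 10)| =9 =|(0 5 13 7 15 1 2 6 4)(9 12 10)|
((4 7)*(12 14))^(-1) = ((4 7)(12 14))^(-1) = (4 7)(12 14)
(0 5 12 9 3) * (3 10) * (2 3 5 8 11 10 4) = (0 8 11 10 5 12 9 4 2 3) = [8, 1, 3, 0, 2, 12, 6, 7, 11, 4, 5, 10, 9]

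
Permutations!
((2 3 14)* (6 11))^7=(2 3 14)(6 11)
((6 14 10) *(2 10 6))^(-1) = ((2 10)(6 14))^(-1) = (2 10)(6 14)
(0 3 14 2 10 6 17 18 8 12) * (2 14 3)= (0 2 10 6 17 18 8 12)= [2, 1, 10, 3, 4, 5, 17, 7, 12, 9, 6, 11, 0, 13, 14, 15, 16, 18, 8]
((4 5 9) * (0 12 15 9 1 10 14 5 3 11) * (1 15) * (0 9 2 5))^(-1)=((0 12 1 10 14)(2 5 15)(3 11 9 4))^(-1)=(0 14 10 1 12)(2 15 5)(3 4 9 11)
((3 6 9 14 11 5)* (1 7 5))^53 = ((1 7 5 3 6 9 14 11))^53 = (1 9 5 11 6 7 14 3)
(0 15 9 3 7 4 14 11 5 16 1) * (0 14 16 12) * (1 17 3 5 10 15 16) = [16, 14, 2, 7, 1, 12, 6, 4, 8, 5, 15, 10, 0, 13, 11, 9, 17, 3] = (0 16 17 3 7 4 1 14 11 10 15 9 5 12)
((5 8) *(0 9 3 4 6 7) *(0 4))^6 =(9)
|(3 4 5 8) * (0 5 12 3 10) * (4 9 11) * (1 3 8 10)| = 21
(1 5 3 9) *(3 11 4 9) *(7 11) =(1 5 7 11 4 9) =[0, 5, 2, 3, 9, 7, 6, 11, 8, 1, 10, 4]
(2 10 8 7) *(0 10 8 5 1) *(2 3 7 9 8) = [10, 0, 2, 7, 4, 1, 6, 3, 9, 8, 5] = (0 10 5 1)(3 7)(8 9)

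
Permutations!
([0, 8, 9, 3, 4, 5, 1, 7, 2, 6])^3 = (1 9 8 6 2)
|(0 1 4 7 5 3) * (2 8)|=|(0 1 4 7 5 3)(2 8)|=6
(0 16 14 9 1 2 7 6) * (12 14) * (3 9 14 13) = (0 16 12 13 3 9 1 2 7 6) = [16, 2, 7, 9, 4, 5, 0, 6, 8, 1, 10, 11, 13, 3, 14, 15, 12]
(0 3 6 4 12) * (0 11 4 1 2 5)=[3, 2, 5, 6, 12, 0, 1, 7, 8, 9, 10, 4, 11]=(0 3 6 1 2 5)(4 12 11)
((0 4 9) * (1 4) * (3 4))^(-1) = ((0 1 3 4 9))^(-1) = (0 9 4 3 1)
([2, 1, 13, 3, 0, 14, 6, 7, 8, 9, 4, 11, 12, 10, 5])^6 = (14)(0 2 13 10 4)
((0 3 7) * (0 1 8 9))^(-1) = (0 9 8 1 7 3)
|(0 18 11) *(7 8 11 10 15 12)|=|(0 18 10 15 12 7 8 11)|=8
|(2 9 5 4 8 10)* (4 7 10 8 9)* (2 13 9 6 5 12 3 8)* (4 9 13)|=5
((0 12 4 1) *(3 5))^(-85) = (0 1 4 12)(3 5)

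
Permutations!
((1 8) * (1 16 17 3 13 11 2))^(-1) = ((1 8 16 17 3 13 11 2))^(-1) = (1 2 11 13 3 17 16 8)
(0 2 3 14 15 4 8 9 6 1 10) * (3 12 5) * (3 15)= [2, 10, 12, 14, 8, 15, 1, 7, 9, 6, 0, 11, 5, 13, 3, 4]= (0 2 12 5 15 4 8 9 6 1 10)(3 14)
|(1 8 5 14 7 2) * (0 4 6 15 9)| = |(0 4 6 15 9)(1 8 5 14 7 2)| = 30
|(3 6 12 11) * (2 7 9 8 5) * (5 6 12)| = 6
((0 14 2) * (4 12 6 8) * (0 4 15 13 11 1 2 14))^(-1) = (1 11 13 15 8 6 12 4 2)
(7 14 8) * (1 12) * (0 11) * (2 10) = (0 11)(1 12)(2 10)(7 14 8) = [11, 12, 10, 3, 4, 5, 6, 14, 7, 9, 2, 0, 1, 13, 8]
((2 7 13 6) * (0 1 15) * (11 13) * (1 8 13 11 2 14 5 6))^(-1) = ((0 8 13 1 15)(2 7)(5 6 14))^(-1) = (0 15 1 13 8)(2 7)(5 14 6)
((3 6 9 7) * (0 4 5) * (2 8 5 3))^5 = ((0 4 3 6 9 7 2 8 5))^5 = (0 7 4 2 3 8 6 5 9)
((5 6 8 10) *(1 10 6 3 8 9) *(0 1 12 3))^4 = (3 12 9 6 8) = ((0 1 10 5)(3 8 6 9 12))^4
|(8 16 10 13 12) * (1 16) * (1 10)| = 4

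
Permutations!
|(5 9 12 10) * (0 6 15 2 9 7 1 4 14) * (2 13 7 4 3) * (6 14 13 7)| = 12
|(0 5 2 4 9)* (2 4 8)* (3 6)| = |(0 5 4 9)(2 8)(3 6)| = 4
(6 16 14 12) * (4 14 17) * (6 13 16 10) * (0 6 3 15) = (0 6 10 3 15)(4 14 12 13 16 17) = [6, 1, 2, 15, 14, 5, 10, 7, 8, 9, 3, 11, 13, 16, 12, 0, 17, 4]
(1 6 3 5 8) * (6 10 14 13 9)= (1 10 14 13 9 6 3 5 8)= [0, 10, 2, 5, 4, 8, 3, 7, 1, 6, 14, 11, 12, 9, 13]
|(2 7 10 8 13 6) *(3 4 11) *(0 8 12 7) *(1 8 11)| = |(0 11 3 4 1 8 13 6 2)(7 10 12)| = 9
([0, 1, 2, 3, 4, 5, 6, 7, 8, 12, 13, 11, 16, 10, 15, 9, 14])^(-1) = [0, 1, 2, 3, 4, 5, 6, 7, 8, 15, 13, 11, 9, 10, 16, 14, 12]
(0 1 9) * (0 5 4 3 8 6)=(0 1 9 5 4 3 8 6)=[1, 9, 2, 8, 3, 4, 0, 7, 6, 5]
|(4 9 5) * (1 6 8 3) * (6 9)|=7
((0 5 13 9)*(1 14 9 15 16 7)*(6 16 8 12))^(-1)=(0 9 14 1 7 16 6 12 8 15 13 5)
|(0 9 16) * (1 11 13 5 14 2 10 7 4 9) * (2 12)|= 13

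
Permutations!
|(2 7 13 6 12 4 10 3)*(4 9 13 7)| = |(2 4 10 3)(6 12 9 13)| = 4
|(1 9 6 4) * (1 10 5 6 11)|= 12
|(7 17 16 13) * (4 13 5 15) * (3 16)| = |(3 16 5 15 4 13 7 17)| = 8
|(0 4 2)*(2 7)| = |(0 4 7 2)| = 4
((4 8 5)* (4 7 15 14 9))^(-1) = (4 9 14 15 7 5 8)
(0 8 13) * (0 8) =(8 13) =[0, 1, 2, 3, 4, 5, 6, 7, 13, 9, 10, 11, 12, 8]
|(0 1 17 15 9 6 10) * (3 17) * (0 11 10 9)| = 10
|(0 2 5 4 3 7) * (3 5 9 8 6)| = |(0 2 9 8 6 3 7)(4 5)| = 14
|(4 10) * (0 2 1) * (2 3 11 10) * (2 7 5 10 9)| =|(0 3 11 9 2 1)(4 7 5 10)| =12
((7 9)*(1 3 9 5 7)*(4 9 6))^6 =((1 3 6 4 9)(5 7))^6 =(1 3 6 4 9)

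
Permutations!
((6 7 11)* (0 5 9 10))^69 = (11)(0 5 9 10)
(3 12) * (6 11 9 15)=(3 12)(6 11 9 15)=[0, 1, 2, 12, 4, 5, 11, 7, 8, 15, 10, 9, 3, 13, 14, 6]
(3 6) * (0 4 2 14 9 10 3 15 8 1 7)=(0 4 2 14 9 10 3 6 15 8 1 7)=[4, 7, 14, 6, 2, 5, 15, 0, 1, 10, 3, 11, 12, 13, 9, 8]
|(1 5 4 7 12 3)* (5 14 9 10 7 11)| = |(1 14 9 10 7 12 3)(4 11 5)| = 21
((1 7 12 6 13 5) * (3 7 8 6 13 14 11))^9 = ((1 8 6 14 11 3 7 12 13 5))^9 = (1 5 13 12 7 3 11 14 6 8)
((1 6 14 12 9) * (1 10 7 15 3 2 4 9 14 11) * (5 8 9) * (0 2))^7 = (0 7 8 2 15 9 4 3 10 5)(1 6 11)(12 14)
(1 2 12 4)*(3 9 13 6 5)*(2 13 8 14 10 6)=(1 13 2 12 4)(3 9 8 14 10 6 5)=[0, 13, 12, 9, 1, 3, 5, 7, 14, 8, 6, 11, 4, 2, 10]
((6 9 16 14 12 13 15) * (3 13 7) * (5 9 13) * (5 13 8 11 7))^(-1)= ((3 13 15 6 8 11 7)(5 9 16 14 12))^(-1)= (3 7 11 8 6 15 13)(5 12 14 16 9)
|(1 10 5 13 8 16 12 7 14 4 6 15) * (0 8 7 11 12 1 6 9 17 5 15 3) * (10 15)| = |(0 8 16 1 15 6 3)(4 9 17 5 13 7 14)(11 12)| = 14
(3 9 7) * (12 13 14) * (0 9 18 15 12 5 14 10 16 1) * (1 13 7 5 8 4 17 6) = [9, 0, 2, 18, 17, 14, 1, 3, 4, 5, 16, 11, 7, 10, 8, 12, 13, 6, 15] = (0 9 5 14 8 4 17 6 1)(3 18 15 12 7)(10 16 13)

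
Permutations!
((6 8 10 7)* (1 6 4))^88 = (1 7 8)(4 10 6)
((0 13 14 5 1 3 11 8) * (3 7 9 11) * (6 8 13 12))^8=(1 7 9 11 13 14 5)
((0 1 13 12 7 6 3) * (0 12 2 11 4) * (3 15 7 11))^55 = (0 4 11 12 3 2 13 1)(6 15 7)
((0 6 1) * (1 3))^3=(0 1 3 6)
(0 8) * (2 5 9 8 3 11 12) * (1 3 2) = (0 2 5 9 8)(1 3 11 12) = [2, 3, 5, 11, 4, 9, 6, 7, 0, 8, 10, 12, 1]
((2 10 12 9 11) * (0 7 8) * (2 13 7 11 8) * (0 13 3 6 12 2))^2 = ((0 11 3 6 12 9 8 13 7)(2 10))^2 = (0 3 12 8 7 11 6 9 13)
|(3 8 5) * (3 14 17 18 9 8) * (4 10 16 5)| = 9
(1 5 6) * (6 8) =[0, 5, 2, 3, 4, 8, 1, 7, 6] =(1 5 8 6)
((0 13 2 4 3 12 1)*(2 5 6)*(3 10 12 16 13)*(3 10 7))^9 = ((0 10 12 1)(2 4 7 3 16 13 5 6))^9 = (0 10 12 1)(2 4 7 3 16 13 5 6)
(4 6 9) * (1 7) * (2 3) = (1 7)(2 3)(4 6 9) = [0, 7, 3, 2, 6, 5, 9, 1, 8, 4]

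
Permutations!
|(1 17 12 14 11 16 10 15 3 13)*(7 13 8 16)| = 35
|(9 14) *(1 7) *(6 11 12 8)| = |(1 7)(6 11 12 8)(9 14)| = 4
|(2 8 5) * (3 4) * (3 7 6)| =12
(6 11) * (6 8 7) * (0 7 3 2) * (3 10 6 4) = (0 7 4 3 2)(6 11 8 10) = [7, 1, 0, 2, 3, 5, 11, 4, 10, 9, 6, 8]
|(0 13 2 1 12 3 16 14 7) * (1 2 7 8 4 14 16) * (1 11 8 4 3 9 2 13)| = 42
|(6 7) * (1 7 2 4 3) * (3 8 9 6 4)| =|(1 7 4 8 9 6 2 3)| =8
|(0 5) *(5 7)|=3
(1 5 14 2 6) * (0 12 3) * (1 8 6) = (0 12 3)(1 5 14 2)(6 8) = [12, 5, 1, 0, 4, 14, 8, 7, 6, 9, 10, 11, 3, 13, 2]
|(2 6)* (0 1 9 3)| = |(0 1 9 3)(2 6)| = 4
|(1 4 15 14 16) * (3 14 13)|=7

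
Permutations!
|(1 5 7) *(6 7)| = 4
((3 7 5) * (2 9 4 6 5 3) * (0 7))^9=(2 5 6 4 9)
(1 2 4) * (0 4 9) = [4, 2, 9, 3, 1, 5, 6, 7, 8, 0] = (0 4 1 2 9)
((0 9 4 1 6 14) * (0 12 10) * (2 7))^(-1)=((0 9 4 1 6 14 12 10)(2 7))^(-1)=(0 10 12 14 6 1 4 9)(2 7)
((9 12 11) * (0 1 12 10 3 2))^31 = ((0 1 12 11 9 10 3 2))^31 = (0 2 3 10 9 11 12 1)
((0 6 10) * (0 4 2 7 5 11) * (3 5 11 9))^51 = (0 10 2 11 6 4 7)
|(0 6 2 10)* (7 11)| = |(0 6 2 10)(7 11)| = 4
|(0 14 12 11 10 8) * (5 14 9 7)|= 9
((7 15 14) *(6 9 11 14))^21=(6 14)(7 9)(11 15)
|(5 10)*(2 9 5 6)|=5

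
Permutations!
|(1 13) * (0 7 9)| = 6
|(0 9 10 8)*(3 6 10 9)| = 5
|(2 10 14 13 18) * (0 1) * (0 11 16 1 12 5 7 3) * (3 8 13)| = |(0 12 5 7 8 13 18 2 10 14 3)(1 11 16)| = 33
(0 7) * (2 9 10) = (0 7)(2 9 10) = [7, 1, 9, 3, 4, 5, 6, 0, 8, 10, 2]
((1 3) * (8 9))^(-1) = (1 3)(8 9)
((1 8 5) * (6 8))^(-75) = (1 6 8 5) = ((1 6 8 5))^(-75)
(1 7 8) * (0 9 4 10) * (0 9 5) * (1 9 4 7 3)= [5, 3, 2, 1, 10, 0, 6, 8, 9, 7, 4]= (0 5)(1 3)(4 10)(7 8 9)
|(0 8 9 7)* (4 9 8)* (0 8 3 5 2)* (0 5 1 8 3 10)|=8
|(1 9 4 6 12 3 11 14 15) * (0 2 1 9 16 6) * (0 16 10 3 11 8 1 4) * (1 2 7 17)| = |(0 7 17 1 10 3 8 2 4 16 6 12 11 14 15 9)| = 16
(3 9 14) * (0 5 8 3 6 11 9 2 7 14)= (0 5 8 3 2 7 14 6 11 9)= [5, 1, 7, 2, 4, 8, 11, 14, 3, 0, 10, 9, 12, 13, 6]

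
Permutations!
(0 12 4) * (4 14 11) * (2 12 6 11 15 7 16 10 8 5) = (0 6 11 4)(2 12 14 15 7 16 10 8 5) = [6, 1, 12, 3, 0, 2, 11, 16, 5, 9, 8, 4, 14, 13, 15, 7, 10]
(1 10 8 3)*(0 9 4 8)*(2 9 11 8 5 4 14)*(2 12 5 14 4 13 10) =(0 11 8 3 1 2 9 4 14 12 5 13 10) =[11, 2, 9, 1, 14, 13, 6, 7, 3, 4, 0, 8, 5, 10, 12]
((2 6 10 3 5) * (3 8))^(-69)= (2 8)(3 6)(5 10)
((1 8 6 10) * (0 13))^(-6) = ((0 13)(1 8 6 10))^(-6) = (13)(1 6)(8 10)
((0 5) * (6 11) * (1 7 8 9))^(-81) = (0 5)(1 9 8 7)(6 11)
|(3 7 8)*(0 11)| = |(0 11)(3 7 8)| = 6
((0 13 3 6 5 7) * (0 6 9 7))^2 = (0 3 7 5 13 9 6)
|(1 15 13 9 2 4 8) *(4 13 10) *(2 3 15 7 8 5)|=24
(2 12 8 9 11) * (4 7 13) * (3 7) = (2 12 8 9 11)(3 7 13 4) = [0, 1, 12, 7, 3, 5, 6, 13, 9, 11, 10, 2, 8, 4]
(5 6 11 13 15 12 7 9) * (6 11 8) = (5 11 13 15 12 7 9)(6 8) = [0, 1, 2, 3, 4, 11, 8, 9, 6, 5, 10, 13, 7, 15, 14, 12]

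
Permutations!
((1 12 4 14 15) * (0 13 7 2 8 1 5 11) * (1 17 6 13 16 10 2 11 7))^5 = (0 17 4 11 8 12 7 2 1 5 10 13 15 16 6 14)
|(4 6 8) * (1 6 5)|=5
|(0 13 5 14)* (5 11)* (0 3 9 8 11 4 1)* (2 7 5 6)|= 36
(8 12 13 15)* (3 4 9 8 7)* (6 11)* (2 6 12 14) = [0, 1, 6, 4, 9, 5, 11, 3, 14, 8, 10, 12, 13, 15, 2, 7] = (2 6 11 12 13 15 7 3 4 9 8 14)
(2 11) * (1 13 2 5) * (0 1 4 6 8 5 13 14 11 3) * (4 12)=[1, 14, 3, 0, 6, 12, 8, 7, 5, 9, 10, 13, 4, 2, 11]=(0 1 14 11 13 2 3)(4 6 8 5 12)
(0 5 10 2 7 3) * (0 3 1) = (0 5 10 2 7 1) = [5, 0, 7, 3, 4, 10, 6, 1, 8, 9, 2]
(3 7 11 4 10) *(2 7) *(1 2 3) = (1 2 7 11 4 10) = [0, 2, 7, 3, 10, 5, 6, 11, 8, 9, 1, 4]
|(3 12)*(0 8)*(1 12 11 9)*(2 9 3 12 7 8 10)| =|(12)(0 10 2 9 1 7 8)(3 11)| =14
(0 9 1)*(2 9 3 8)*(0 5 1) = [3, 5, 9, 8, 4, 1, 6, 7, 2, 0] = (0 3 8 2 9)(1 5)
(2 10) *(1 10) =(1 10 2) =[0, 10, 1, 3, 4, 5, 6, 7, 8, 9, 2]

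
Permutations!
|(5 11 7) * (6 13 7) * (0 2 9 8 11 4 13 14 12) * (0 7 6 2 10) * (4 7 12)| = |(0 10)(2 9 8 11)(4 13 6 14)(5 7)| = 4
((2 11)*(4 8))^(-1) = ((2 11)(4 8))^(-1) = (2 11)(4 8)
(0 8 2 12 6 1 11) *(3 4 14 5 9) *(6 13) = [8, 11, 12, 4, 14, 9, 1, 7, 2, 3, 10, 0, 13, 6, 5] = (0 8 2 12 13 6 1 11)(3 4 14 5 9)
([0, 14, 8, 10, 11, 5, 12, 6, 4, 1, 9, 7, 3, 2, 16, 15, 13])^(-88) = [0, 12, 1, 11, 16, 5, 8, 2, 14, 6, 7, 13, 4, 9, 3, 15, 10]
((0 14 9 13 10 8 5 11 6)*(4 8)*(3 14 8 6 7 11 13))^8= (0 8 5 13 10 4 6)(3 9 14)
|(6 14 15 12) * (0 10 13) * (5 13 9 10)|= 12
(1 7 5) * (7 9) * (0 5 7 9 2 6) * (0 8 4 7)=(9)(0 5 1 2 6 8 4 7)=[5, 2, 6, 3, 7, 1, 8, 0, 4, 9]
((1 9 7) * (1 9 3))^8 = (9)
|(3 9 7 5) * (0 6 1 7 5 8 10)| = 6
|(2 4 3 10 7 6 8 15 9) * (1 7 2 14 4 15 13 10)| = |(1 7 6 8 13 10 2 15 9 14 4 3)| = 12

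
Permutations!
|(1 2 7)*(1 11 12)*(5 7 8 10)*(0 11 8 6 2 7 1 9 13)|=10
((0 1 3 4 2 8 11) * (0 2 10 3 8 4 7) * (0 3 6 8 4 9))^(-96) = (0 10 11)(1 6 2)(4 8 9)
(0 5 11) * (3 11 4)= (0 5 4 3 11)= [5, 1, 2, 11, 3, 4, 6, 7, 8, 9, 10, 0]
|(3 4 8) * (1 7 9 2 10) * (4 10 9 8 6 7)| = |(1 4 6 7 8 3 10)(2 9)| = 14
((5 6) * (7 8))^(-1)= (5 6)(7 8)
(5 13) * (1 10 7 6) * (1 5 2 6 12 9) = (1 10 7 12 9)(2 6 5 13) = [0, 10, 6, 3, 4, 13, 5, 12, 8, 1, 7, 11, 9, 2]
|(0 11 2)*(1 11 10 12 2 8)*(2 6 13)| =6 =|(0 10 12 6 13 2)(1 11 8)|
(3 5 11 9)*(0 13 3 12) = (0 13 3 5 11 9 12) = [13, 1, 2, 5, 4, 11, 6, 7, 8, 12, 10, 9, 0, 3]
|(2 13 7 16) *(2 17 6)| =6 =|(2 13 7 16 17 6)|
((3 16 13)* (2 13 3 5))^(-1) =(2 5 13)(3 16)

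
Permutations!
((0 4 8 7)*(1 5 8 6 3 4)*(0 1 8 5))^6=((0 8 7 1)(3 4 6))^6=(0 7)(1 8)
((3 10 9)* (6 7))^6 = (10)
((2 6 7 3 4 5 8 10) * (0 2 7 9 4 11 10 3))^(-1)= (0 7 10 11 3 8 5 4 9 6 2)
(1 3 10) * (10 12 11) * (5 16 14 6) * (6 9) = (1 3 12 11 10)(5 16 14 9 6) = [0, 3, 2, 12, 4, 16, 5, 7, 8, 6, 1, 10, 11, 13, 9, 15, 14]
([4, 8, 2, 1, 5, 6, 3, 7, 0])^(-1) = (0 8 1 3 6 5 4)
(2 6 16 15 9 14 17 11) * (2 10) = (2 6 16 15 9 14 17 11 10) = [0, 1, 6, 3, 4, 5, 16, 7, 8, 14, 2, 10, 12, 13, 17, 9, 15, 11]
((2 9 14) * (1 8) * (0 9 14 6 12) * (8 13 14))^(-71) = (0 9 6 12)(1 8 2 14 13)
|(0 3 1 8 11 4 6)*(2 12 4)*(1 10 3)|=8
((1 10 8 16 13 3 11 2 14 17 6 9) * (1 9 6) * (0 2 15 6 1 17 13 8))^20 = ((17)(0 2 14 13 3 11 15 6 1 10)(8 16))^20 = (17)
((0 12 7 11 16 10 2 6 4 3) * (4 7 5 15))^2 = ((0 12 5 15 4 3)(2 6 7 11 16 10))^2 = (0 5 4)(2 7 16)(3 12 15)(6 11 10)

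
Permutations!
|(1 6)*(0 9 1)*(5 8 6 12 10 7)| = 9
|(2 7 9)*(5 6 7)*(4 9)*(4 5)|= 3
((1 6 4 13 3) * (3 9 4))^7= (1 6 3)(4 13 9)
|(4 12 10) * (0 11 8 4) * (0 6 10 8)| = 6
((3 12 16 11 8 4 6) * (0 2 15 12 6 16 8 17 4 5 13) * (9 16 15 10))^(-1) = ((0 2 10 9 16 11 17 4 15 12 8 5 13)(3 6))^(-1) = (0 13 5 8 12 15 4 17 11 16 9 10 2)(3 6)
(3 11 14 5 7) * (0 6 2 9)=(0 6 2 9)(3 11 14 5 7)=[6, 1, 9, 11, 4, 7, 2, 3, 8, 0, 10, 14, 12, 13, 5]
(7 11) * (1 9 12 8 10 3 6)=(1 9 12 8 10 3 6)(7 11)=[0, 9, 2, 6, 4, 5, 1, 11, 10, 12, 3, 7, 8]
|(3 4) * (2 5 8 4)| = 5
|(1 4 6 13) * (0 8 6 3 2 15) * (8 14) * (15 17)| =|(0 14 8 6 13 1 4 3 2 17 15)| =11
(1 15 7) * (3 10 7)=(1 15 3 10 7)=[0, 15, 2, 10, 4, 5, 6, 1, 8, 9, 7, 11, 12, 13, 14, 3]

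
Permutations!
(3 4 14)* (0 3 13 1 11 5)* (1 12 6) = (0 3 4 14 13 12 6 1 11 5) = [3, 11, 2, 4, 14, 0, 1, 7, 8, 9, 10, 5, 6, 12, 13]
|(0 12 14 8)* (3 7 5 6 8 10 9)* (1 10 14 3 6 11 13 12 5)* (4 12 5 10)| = 15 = |(14)(0 10 9 6 8)(1 4 12 3 7)(5 11 13)|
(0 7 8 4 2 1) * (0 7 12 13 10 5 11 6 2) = (0 12 13 10 5 11 6 2 1 7 8 4) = [12, 7, 1, 3, 0, 11, 2, 8, 4, 9, 5, 6, 13, 10]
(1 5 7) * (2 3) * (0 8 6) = [8, 5, 3, 2, 4, 7, 0, 1, 6] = (0 8 6)(1 5 7)(2 3)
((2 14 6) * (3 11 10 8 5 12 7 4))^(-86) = (2 14 6)(3 10 5 7)(4 11 8 12)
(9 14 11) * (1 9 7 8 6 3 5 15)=(1 9 14 11 7 8 6 3 5 15)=[0, 9, 2, 5, 4, 15, 3, 8, 6, 14, 10, 7, 12, 13, 11, 1]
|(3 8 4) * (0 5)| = 6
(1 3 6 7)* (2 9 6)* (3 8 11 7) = (1 8 11 7)(2 9 6 3) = [0, 8, 9, 2, 4, 5, 3, 1, 11, 6, 10, 7]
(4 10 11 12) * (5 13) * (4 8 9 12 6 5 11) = [0, 1, 2, 3, 10, 13, 5, 7, 9, 12, 4, 6, 8, 11] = (4 10)(5 13 11 6)(8 9 12)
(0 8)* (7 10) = [8, 1, 2, 3, 4, 5, 6, 10, 0, 9, 7] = (0 8)(7 10)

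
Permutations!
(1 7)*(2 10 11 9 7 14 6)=(1 14 6 2 10 11 9 7)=[0, 14, 10, 3, 4, 5, 2, 1, 8, 7, 11, 9, 12, 13, 6]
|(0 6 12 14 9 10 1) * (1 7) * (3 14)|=|(0 6 12 3 14 9 10 7 1)|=9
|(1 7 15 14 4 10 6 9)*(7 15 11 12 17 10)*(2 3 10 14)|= |(1 15 2 3 10 6 9)(4 7 11 12 17 14)|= 42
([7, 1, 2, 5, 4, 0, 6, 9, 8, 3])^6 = [7, 1, 2, 5, 4, 0, 6, 9, 8, 3]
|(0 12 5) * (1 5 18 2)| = 6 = |(0 12 18 2 1 5)|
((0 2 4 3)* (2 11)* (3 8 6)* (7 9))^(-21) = ((0 11 2 4 8 6 3)(7 9))^(-21) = (11)(7 9)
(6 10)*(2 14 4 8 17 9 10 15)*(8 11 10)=(2 14 4 11 10 6 15)(8 17 9)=[0, 1, 14, 3, 11, 5, 15, 7, 17, 8, 6, 10, 12, 13, 4, 2, 16, 9]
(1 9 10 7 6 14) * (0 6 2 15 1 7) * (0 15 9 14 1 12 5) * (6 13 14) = (0 13 14 7 2 9 10 15 12 5)(1 6) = [13, 6, 9, 3, 4, 0, 1, 2, 8, 10, 15, 11, 5, 14, 7, 12]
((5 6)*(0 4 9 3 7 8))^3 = ((0 4 9 3 7 8)(5 6))^3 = (0 3)(4 7)(5 6)(8 9)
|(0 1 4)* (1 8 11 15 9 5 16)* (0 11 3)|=|(0 8 3)(1 4 11 15 9 5 16)|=21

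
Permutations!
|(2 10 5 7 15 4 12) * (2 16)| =|(2 10 5 7 15 4 12 16)| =8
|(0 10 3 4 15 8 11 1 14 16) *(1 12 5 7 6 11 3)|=20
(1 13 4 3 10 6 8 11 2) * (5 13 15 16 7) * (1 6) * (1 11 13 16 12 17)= [0, 15, 6, 10, 3, 16, 8, 5, 13, 9, 11, 2, 17, 4, 14, 12, 7, 1]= (1 15 12 17)(2 6 8 13 4 3 10 11)(5 16 7)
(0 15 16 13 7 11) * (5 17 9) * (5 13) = [15, 1, 2, 3, 4, 17, 6, 11, 8, 13, 10, 0, 12, 7, 14, 16, 5, 9] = (0 15 16 5 17 9 13 7 11)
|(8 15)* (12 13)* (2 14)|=2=|(2 14)(8 15)(12 13)|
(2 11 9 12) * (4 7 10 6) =(2 11 9 12)(4 7 10 6) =[0, 1, 11, 3, 7, 5, 4, 10, 8, 12, 6, 9, 2]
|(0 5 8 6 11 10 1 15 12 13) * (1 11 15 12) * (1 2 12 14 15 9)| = 22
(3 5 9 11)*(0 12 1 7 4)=(0 12 1 7 4)(3 5 9 11)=[12, 7, 2, 5, 0, 9, 6, 4, 8, 11, 10, 3, 1]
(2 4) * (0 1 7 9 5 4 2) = (0 1 7 9 5 4) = [1, 7, 2, 3, 0, 4, 6, 9, 8, 5]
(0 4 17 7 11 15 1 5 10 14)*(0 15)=(0 4 17 7 11)(1 5 10 14 15)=[4, 5, 2, 3, 17, 10, 6, 11, 8, 9, 14, 0, 12, 13, 15, 1, 16, 7]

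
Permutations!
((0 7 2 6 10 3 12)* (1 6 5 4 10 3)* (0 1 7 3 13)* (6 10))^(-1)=(0 13 6 4 5 2 7 10 1 12 3)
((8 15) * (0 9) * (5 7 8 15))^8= ((15)(0 9)(5 7 8))^8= (15)(5 8 7)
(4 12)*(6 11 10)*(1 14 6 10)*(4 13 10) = (1 14 6 11)(4 12 13 10) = [0, 14, 2, 3, 12, 5, 11, 7, 8, 9, 4, 1, 13, 10, 6]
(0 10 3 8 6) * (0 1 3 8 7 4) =(0 10 8 6 1 3 7 4) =[10, 3, 2, 7, 0, 5, 1, 4, 6, 9, 8]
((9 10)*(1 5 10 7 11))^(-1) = (1 11 7 9 10 5)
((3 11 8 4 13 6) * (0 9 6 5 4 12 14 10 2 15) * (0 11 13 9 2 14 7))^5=(0 12 11 2 7 8 15)(3 6 9 4 5 13)(10 14)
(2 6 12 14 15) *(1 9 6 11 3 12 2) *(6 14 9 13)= (1 13 6 2 11 3 12 9 14 15)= [0, 13, 11, 12, 4, 5, 2, 7, 8, 14, 10, 3, 9, 6, 15, 1]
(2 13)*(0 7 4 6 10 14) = (0 7 4 6 10 14)(2 13) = [7, 1, 13, 3, 6, 5, 10, 4, 8, 9, 14, 11, 12, 2, 0]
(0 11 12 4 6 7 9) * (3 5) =(0 11 12 4 6 7 9)(3 5) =[11, 1, 2, 5, 6, 3, 7, 9, 8, 0, 10, 12, 4]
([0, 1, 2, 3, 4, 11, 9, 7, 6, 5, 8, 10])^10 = (5 6 10)(8 11 9)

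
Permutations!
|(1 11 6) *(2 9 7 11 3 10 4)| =9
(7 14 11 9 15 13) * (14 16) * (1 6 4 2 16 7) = (1 6 4 2 16 14 11 9 15 13) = [0, 6, 16, 3, 2, 5, 4, 7, 8, 15, 10, 9, 12, 1, 11, 13, 14]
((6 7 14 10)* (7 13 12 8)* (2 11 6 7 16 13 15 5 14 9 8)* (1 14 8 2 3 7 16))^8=(1 9 14 2 10 11 16 6 13 15 12 5 3 8 7)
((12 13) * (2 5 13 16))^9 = ((2 5 13 12 16))^9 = (2 16 12 13 5)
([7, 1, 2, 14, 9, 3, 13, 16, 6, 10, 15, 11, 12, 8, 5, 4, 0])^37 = [7, 1, 2, 14, 9, 3, 13, 16, 6, 10, 15, 11, 12, 8, 5, 4, 0]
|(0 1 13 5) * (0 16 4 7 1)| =|(1 13 5 16 4 7)| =6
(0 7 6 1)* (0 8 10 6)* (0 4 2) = (0 7 4 2)(1 8 10 6) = [7, 8, 0, 3, 2, 5, 1, 4, 10, 9, 6]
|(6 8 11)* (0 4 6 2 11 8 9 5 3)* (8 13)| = |(0 4 6 9 5 3)(2 11)(8 13)| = 6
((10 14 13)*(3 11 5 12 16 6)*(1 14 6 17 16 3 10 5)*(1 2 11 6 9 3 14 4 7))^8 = ((1 4 7)(2 11)(3 6 10 9)(5 12 14 13)(16 17))^8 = (17)(1 7 4)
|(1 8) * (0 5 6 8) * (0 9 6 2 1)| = |(0 5 2 1 9 6 8)| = 7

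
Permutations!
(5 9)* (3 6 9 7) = (3 6 9 5 7) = [0, 1, 2, 6, 4, 7, 9, 3, 8, 5]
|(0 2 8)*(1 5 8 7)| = 6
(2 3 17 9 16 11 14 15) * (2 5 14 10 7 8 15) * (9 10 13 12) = (2 3 17 10 7 8 15 5 14)(9 16 11 13 12) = [0, 1, 3, 17, 4, 14, 6, 8, 15, 16, 7, 13, 9, 12, 2, 5, 11, 10]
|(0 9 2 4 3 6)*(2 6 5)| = |(0 9 6)(2 4 3 5)| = 12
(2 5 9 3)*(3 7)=(2 5 9 7 3)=[0, 1, 5, 2, 4, 9, 6, 3, 8, 7]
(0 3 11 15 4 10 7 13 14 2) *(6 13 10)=(0 3 11 15 4 6 13 14 2)(7 10)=[3, 1, 0, 11, 6, 5, 13, 10, 8, 9, 7, 15, 12, 14, 2, 4]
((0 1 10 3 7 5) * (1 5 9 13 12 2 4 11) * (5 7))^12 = (13)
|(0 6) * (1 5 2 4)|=|(0 6)(1 5 2 4)|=4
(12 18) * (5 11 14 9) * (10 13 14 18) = (5 11 18 12 10 13 14 9) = [0, 1, 2, 3, 4, 11, 6, 7, 8, 5, 13, 18, 10, 14, 9, 15, 16, 17, 12]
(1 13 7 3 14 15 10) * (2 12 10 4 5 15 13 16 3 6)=[0, 16, 12, 14, 5, 15, 2, 6, 8, 9, 1, 11, 10, 7, 13, 4, 3]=(1 16 3 14 13 7 6 2 12 10)(4 5 15)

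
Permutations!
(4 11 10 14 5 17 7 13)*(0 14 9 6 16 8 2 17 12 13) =(0 14 5 12 13 4 11 10 9 6 16 8 2 17 7) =[14, 1, 17, 3, 11, 12, 16, 0, 2, 6, 9, 10, 13, 4, 5, 15, 8, 7]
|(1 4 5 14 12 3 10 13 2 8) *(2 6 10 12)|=6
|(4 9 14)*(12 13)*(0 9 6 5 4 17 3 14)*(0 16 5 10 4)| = 12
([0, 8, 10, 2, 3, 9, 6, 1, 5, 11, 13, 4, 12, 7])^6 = [0, 3, 5, 8, 1, 10, 6, 4, 2, 13, 9, 7, 12, 11]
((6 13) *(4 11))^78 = ((4 11)(6 13))^78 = (13)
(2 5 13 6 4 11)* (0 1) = (0 1)(2 5 13 6 4 11) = [1, 0, 5, 3, 11, 13, 4, 7, 8, 9, 10, 2, 12, 6]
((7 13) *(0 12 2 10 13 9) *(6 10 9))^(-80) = (13)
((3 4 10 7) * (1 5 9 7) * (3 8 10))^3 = (1 7)(3 4)(5 8)(9 10)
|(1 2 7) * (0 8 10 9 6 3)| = 6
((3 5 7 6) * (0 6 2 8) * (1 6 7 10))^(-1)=(0 8 2 7)(1 10 5 3 6)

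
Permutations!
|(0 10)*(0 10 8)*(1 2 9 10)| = |(0 8)(1 2 9 10)| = 4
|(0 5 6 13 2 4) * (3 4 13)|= 10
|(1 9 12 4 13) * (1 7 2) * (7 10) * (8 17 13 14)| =|(1 9 12 4 14 8 17 13 10 7 2)| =11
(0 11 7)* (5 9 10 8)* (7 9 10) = (0 11 9 7)(5 10 8) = [11, 1, 2, 3, 4, 10, 6, 0, 5, 7, 8, 9]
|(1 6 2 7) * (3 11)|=4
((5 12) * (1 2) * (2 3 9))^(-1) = (1 2 9 3)(5 12)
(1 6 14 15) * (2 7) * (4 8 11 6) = (1 4 8 11 6 14 15)(2 7) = [0, 4, 7, 3, 8, 5, 14, 2, 11, 9, 10, 6, 12, 13, 15, 1]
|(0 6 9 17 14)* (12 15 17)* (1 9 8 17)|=|(0 6 8 17 14)(1 9 12 15)|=20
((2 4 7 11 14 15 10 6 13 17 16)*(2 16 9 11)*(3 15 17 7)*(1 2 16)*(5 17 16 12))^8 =((1 2 4 3 15 10 6 13 7 12 5 17 9 11 14 16))^8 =(1 7)(2 12)(3 17)(4 5)(6 14)(9 15)(10 11)(13 16)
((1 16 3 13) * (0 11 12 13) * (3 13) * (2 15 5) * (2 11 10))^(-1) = (0 3 12 11 5 15 2 10)(1 13 16)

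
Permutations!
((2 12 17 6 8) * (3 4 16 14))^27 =((2 12 17 6 8)(3 4 16 14))^27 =(2 17 8 12 6)(3 14 16 4)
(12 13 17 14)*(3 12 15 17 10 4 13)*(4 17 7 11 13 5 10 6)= (3 12)(4 5 10 17 14 15 7 11 13 6)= [0, 1, 2, 12, 5, 10, 4, 11, 8, 9, 17, 13, 3, 6, 15, 7, 16, 14]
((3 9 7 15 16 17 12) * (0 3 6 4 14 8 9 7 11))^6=(0 12 11 17 9 16 8 15 14 7 4 3 6)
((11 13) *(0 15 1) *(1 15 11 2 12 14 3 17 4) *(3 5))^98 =(0 1 4 17 3 5 14 12 2 13 11) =((0 11 13 2 12 14 5 3 17 4 1))^98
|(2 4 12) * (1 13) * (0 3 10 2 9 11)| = 8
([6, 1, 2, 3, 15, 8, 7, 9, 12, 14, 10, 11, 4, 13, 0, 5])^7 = (0 7 14 6 9)(4 5 12 15 8)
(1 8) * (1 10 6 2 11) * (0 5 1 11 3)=[5, 8, 3, 0, 4, 1, 2, 7, 10, 9, 6, 11]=(11)(0 5 1 8 10 6 2 3)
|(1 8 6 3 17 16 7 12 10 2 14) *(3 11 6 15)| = |(1 8 15 3 17 16 7 12 10 2 14)(6 11)| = 22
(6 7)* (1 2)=(1 2)(6 7)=[0, 2, 1, 3, 4, 5, 7, 6]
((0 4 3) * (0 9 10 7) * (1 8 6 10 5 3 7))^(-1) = (0 7 4)(1 10 6 8)(3 5 9)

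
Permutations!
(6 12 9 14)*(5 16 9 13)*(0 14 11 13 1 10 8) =(0 14 6 12 1 10 8)(5 16 9 11 13) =[14, 10, 2, 3, 4, 16, 12, 7, 0, 11, 8, 13, 1, 5, 6, 15, 9]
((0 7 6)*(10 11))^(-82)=((0 7 6)(10 11))^(-82)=(11)(0 6 7)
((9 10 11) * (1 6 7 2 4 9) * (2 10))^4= ((1 6 7 10 11)(2 4 9))^4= (1 11 10 7 6)(2 4 9)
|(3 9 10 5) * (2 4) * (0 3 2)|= 7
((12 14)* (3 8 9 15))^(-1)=((3 8 9 15)(12 14))^(-1)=(3 15 9 8)(12 14)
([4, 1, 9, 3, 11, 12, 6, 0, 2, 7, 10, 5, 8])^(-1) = (0 7 9 2 8 12 5 11 4)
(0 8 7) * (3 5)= [8, 1, 2, 5, 4, 3, 6, 0, 7]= (0 8 7)(3 5)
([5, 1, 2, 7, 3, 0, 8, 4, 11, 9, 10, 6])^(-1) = [5, 1, 2, 4, 7, 0, 11, 3, 6, 9, 10, 8]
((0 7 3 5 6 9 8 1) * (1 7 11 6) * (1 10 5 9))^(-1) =((0 11 6 1)(3 9 8 7)(5 10))^(-1) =(0 1 6 11)(3 7 8 9)(5 10)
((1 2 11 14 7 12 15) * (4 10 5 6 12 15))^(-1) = ((1 2 11 14 7 15)(4 10 5 6 12))^(-1) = (1 15 7 14 11 2)(4 12 6 5 10)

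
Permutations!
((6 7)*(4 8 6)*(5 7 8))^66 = ((4 5 7)(6 8))^66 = (8)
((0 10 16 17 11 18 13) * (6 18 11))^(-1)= ((0 10 16 17 6 18 13))^(-1)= (0 13 18 6 17 16 10)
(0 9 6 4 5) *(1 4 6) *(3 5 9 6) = (0 6 3 5)(1 4 9) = [6, 4, 2, 5, 9, 0, 3, 7, 8, 1]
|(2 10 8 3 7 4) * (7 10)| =3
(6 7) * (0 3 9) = (0 3 9)(6 7) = [3, 1, 2, 9, 4, 5, 7, 6, 8, 0]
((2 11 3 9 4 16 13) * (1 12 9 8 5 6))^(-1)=((1 12 9 4 16 13 2 11 3 8 5 6))^(-1)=(1 6 5 8 3 11 2 13 16 4 9 12)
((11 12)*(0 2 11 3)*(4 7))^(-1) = (0 3 12 11 2)(4 7)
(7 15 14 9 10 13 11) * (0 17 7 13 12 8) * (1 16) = (0 17 7 15 14 9 10 12 8)(1 16)(11 13) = [17, 16, 2, 3, 4, 5, 6, 15, 0, 10, 12, 13, 8, 11, 9, 14, 1, 7]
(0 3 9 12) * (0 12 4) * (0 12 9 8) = (0 3 8)(4 12 9) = [3, 1, 2, 8, 12, 5, 6, 7, 0, 4, 10, 11, 9]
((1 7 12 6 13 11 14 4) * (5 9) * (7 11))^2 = ((1 11 14 4)(5 9)(6 13 7 12))^2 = (1 14)(4 11)(6 7)(12 13)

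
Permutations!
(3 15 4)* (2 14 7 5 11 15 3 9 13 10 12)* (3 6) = [0, 1, 14, 6, 9, 11, 3, 5, 8, 13, 12, 15, 2, 10, 7, 4] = (2 14 7 5 11 15 4 9 13 10 12)(3 6)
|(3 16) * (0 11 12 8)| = 4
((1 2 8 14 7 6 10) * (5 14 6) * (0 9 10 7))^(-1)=((0 9 10 1 2 8 6 7 5 14))^(-1)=(0 14 5 7 6 8 2 1 10 9)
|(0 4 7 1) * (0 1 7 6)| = |(7)(0 4 6)| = 3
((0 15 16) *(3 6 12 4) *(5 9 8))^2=(0 16 15)(3 12)(4 6)(5 8 9)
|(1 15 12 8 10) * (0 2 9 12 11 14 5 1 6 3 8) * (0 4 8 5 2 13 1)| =|(0 13 1 15 11 14 2 9 12 4 8 10 6 3 5)| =15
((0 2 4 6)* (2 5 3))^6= (6)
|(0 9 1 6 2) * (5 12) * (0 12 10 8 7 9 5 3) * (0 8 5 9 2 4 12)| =10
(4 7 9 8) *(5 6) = (4 7 9 8)(5 6) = [0, 1, 2, 3, 7, 6, 5, 9, 4, 8]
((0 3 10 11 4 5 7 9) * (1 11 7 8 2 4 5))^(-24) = (11)(0 3 10 7 9)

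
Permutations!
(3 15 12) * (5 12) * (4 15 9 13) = (3 9 13 4 15 5 12) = [0, 1, 2, 9, 15, 12, 6, 7, 8, 13, 10, 11, 3, 4, 14, 5]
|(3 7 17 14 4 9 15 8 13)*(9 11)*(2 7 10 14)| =|(2 7 17)(3 10 14 4 11 9 15 8 13)| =9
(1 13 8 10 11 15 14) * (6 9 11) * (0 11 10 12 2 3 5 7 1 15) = [11, 13, 3, 5, 4, 7, 9, 1, 12, 10, 6, 0, 2, 8, 15, 14] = (0 11)(1 13 8 12 2 3 5 7)(6 9 10)(14 15)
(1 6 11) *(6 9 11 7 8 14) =(1 9 11)(6 7 8 14) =[0, 9, 2, 3, 4, 5, 7, 8, 14, 11, 10, 1, 12, 13, 6]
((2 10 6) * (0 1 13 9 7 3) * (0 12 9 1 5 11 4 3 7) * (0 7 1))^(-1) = ((0 5 11 4 3 12 9 7 1 13)(2 10 6))^(-1) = (0 13 1 7 9 12 3 4 11 5)(2 6 10)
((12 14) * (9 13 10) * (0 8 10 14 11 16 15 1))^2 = ((0 8 10 9 13 14 12 11 16 15 1))^2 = (0 10 13 12 16 1 8 9 14 11 15)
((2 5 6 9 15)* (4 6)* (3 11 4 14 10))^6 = (2 4 14 9 3)(5 6 10 15 11)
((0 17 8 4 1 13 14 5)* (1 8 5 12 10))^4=(0 17 5)(1 10 12 14 13)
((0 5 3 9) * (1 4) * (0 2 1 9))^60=(9)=((0 5 3)(1 4 9 2))^60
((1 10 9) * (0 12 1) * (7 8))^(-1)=((0 12 1 10 9)(7 8))^(-1)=(0 9 10 1 12)(7 8)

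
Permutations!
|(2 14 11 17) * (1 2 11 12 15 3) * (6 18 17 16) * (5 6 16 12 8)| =12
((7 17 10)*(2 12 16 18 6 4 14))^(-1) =(2 14 4 6 18 16 12)(7 10 17)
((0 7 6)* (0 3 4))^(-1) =((0 7 6 3 4))^(-1) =(0 4 3 6 7)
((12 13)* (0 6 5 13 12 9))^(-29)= (0 6 5 13 9)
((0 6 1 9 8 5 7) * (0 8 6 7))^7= ((0 7 8 5)(1 9 6))^7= (0 5 8 7)(1 9 6)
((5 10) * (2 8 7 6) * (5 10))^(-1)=(10)(2 6 7 8)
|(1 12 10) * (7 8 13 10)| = |(1 12 7 8 13 10)| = 6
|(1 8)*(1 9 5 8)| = 3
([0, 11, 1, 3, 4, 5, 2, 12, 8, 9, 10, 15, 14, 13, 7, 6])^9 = (1 2 6 15 11)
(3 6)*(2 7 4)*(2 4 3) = (2 7 3 6) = [0, 1, 7, 6, 4, 5, 2, 3]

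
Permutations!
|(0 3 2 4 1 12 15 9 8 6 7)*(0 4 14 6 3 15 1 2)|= 10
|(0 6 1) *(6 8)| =4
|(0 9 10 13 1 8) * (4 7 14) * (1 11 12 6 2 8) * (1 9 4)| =|(0 4 7 14 1 9 10 13 11 12 6 2 8)| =13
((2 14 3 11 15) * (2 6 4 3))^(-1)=(2 14)(3 4 6 15 11)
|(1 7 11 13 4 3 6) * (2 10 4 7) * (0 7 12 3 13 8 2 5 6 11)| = |(0 7)(1 5 6)(2 10 4 13 12 3 11 8)| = 24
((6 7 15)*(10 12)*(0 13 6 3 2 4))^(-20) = ((0 13 6 7 15 3 2 4)(10 12))^(-20) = (0 15)(2 6)(3 13)(4 7)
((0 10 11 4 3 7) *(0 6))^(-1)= ((0 10 11 4 3 7 6))^(-1)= (0 6 7 3 4 11 10)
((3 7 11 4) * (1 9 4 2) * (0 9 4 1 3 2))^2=(0 1 2 7)(3 11 9 4)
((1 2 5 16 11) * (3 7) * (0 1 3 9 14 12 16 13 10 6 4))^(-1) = (0 4 6 10 13 5 2 1)(3 11 16 12 14 9 7)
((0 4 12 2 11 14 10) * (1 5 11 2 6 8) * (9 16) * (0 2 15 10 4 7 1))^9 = ((0 7 1 5 11 14 4 12 6 8)(2 15 10)(9 16))^9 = (0 8 6 12 4 14 11 5 1 7)(9 16)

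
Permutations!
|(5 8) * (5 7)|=|(5 8 7)|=3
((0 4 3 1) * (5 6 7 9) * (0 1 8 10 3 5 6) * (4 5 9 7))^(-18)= ((0 5)(3 8 10)(4 9 6))^(-18)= (10)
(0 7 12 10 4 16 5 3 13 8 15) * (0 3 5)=(0 7 12 10 4 16)(3 13 8 15)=[7, 1, 2, 13, 16, 5, 6, 12, 15, 9, 4, 11, 10, 8, 14, 3, 0]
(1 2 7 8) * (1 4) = [0, 2, 7, 3, 1, 5, 6, 8, 4] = (1 2 7 8 4)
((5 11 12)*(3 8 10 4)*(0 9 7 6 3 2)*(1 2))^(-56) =(0 3 1 7 10)(2 6 4 9 8)(5 11 12)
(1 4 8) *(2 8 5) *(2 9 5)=(1 4 2 8)(5 9)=[0, 4, 8, 3, 2, 9, 6, 7, 1, 5]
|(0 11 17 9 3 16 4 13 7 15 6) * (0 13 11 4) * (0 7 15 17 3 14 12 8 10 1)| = 39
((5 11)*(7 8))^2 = ((5 11)(7 8))^2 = (11)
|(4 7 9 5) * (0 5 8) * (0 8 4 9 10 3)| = 7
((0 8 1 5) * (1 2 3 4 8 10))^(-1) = (0 5 1 10)(2 8 4 3)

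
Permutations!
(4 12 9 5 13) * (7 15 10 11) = (4 12 9 5 13)(7 15 10 11) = [0, 1, 2, 3, 12, 13, 6, 15, 8, 5, 11, 7, 9, 4, 14, 10]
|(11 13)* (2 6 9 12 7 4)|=6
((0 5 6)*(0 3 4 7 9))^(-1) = (0 9 7 4 3 6 5)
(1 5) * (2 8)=(1 5)(2 8)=[0, 5, 8, 3, 4, 1, 6, 7, 2]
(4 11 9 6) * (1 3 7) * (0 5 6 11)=(0 5 6 4)(1 3 7)(9 11)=[5, 3, 2, 7, 0, 6, 4, 1, 8, 11, 10, 9]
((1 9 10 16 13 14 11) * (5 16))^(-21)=(1 5 14 9 16 11 10 13)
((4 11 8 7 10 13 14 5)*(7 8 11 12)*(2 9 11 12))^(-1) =((2 9 11 12 7 10 13 14 5 4))^(-1) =(2 4 5 14 13 10 7 12 11 9)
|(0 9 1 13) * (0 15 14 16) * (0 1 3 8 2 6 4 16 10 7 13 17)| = |(0 9 3 8 2 6 4 16 1 17)(7 13 15 14 10)| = 10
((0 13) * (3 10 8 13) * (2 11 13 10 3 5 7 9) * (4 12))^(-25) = (0 9 13 7 11 5 2)(4 12)(8 10)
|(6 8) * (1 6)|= 3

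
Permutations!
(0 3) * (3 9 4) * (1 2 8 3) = (0 9 4 1 2 8 3) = [9, 2, 8, 0, 1, 5, 6, 7, 3, 4]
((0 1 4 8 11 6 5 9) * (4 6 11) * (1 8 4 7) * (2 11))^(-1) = ((0 8 7 1 6 5 9)(2 11))^(-1) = (0 9 5 6 1 7 8)(2 11)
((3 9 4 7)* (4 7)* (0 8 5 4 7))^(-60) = (0 4 9 5 3 8 7)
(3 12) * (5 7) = [0, 1, 2, 12, 4, 7, 6, 5, 8, 9, 10, 11, 3] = (3 12)(5 7)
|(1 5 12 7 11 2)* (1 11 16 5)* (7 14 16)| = |(2 11)(5 12 14 16)| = 4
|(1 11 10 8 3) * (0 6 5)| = |(0 6 5)(1 11 10 8 3)| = 15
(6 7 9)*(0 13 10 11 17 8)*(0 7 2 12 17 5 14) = (0 13 10 11 5 14)(2 12 17 8 7 9 6) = [13, 1, 12, 3, 4, 14, 2, 9, 7, 6, 11, 5, 17, 10, 0, 15, 16, 8]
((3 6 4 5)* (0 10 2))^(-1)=((0 10 2)(3 6 4 5))^(-1)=(0 2 10)(3 5 4 6)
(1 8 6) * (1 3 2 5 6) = (1 8)(2 5 6 3) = [0, 8, 5, 2, 4, 6, 3, 7, 1]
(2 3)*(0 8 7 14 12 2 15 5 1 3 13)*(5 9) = (0 8 7 14 12 2 13)(1 3 15 9 5) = [8, 3, 13, 15, 4, 1, 6, 14, 7, 5, 10, 11, 2, 0, 12, 9]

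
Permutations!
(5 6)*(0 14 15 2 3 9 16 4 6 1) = [14, 0, 3, 9, 6, 1, 5, 7, 8, 16, 10, 11, 12, 13, 15, 2, 4] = (0 14 15 2 3 9 16 4 6 5 1)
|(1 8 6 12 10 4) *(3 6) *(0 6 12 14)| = 6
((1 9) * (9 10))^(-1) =(1 9 10)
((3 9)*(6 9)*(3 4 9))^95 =((3 6)(4 9))^95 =(3 6)(4 9)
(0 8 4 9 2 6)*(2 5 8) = (0 2 6)(4 9 5 8) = [2, 1, 6, 3, 9, 8, 0, 7, 4, 5]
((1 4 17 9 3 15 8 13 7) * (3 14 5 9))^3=((1 4 17 3 15 8 13 7)(5 9 14))^3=(1 3 13 4 15 7 17 8)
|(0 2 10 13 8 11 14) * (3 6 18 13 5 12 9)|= 13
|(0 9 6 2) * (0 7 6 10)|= 3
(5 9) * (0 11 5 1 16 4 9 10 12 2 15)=[11, 16, 15, 3, 9, 10, 6, 7, 8, 1, 12, 5, 2, 13, 14, 0, 4]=(0 11 5 10 12 2 15)(1 16 4 9)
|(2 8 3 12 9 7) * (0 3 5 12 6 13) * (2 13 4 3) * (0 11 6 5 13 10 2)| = |(2 8 13 11 6 4 3 5 12 9 7 10)| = 12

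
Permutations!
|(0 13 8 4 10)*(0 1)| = 6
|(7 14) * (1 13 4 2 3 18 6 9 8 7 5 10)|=13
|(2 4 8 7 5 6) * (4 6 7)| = 2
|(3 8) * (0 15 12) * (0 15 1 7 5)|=|(0 1 7 5)(3 8)(12 15)|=4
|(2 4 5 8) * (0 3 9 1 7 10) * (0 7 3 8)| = |(0 8 2 4 5)(1 3 9)(7 10)| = 30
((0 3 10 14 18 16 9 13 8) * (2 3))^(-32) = ((0 2 3 10 14 18 16 9 13 8))^(-32) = (0 13 16 14 3)(2 8 9 18 10)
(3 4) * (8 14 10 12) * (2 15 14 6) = (2 15 14 10 12 8 6)(3 4) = [0, 1, 15, 4, 3, 5, 2, 7, 6, 9, 12, 11, 8, 13, 10, 14]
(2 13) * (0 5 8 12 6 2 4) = [5, 1, 13, 3, 0, 8, 2, 7, 12, 9, 10, 11, 6, 4] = (0 5 8 12 6 2 13 4)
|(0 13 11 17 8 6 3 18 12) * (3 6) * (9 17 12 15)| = |(0 13 11 12)(3 18 15 9 17 8)| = 12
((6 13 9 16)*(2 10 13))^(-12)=((2 10 13 9 16 6))^(-12)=(16)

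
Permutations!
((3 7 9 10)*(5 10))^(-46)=(3 10 5 9 7)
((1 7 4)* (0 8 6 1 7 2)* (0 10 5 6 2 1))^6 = (10)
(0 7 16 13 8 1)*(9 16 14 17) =(0 7 14 17 9 16 13 8 1) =[7, 0, 2, 3, 4, 5, 6, 14, 1, 16, 10, 11, 12, 8, 17, 15, 13, 9]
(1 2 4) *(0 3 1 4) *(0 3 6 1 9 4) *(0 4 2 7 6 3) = (0 3 9 2)(1 7 6) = [3, 7, 0, 9, 4, 5, 1, 6, 8, 2]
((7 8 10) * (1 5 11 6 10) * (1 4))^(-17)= (1 4 8 7 10 6 11 5)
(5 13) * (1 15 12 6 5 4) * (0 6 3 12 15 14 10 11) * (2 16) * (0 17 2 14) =(0 6 5 13 4 1)(2 16 14 10 11 17)(3 12) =[6, 0, 16, 12, 1, 13, 5, 7, 8, 9, 11, 17, 3, 4, 10, 15, 14, 2]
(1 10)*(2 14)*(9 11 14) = (1 10)(2 9 11 14) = [0, 10, 9, 3, 4, 5, 6, 7, 8, 11, 1, 14, 12, 13, 2]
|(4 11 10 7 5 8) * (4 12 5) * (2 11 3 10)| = 12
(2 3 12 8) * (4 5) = [0, 1, 3, 12, 5, 4, 6, 7, 2, 9, 10, 11, 8] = (2 3 12 8)(4 5)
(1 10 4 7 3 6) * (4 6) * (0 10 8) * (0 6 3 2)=(0 10 3 4 7 2)(1 8 6)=[10, 8, 0, 4, 7, 5, 1, 2, 6, 9, 3]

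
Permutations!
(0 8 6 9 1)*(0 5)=(0 8 6 9 1 5)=[8, 5, 2, 3, 4, 0, 9, 7, 6, 1]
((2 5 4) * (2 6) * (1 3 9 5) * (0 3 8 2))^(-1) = (0 6 4 5 9 3)(1 2 8)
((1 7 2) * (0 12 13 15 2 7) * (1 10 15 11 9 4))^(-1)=(0 1 4 9 11 13 12)(2 15 10)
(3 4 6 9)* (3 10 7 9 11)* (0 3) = (0 3 4 6 11)(7 9 10) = [3, 1, 2, 4, 6, 5, 11, 9, 8, 10, 7, 0]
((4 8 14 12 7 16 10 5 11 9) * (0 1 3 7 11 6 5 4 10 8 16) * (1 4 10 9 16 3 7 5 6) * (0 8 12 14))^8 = (0 4 3 5 1 7 8)(11 12 16)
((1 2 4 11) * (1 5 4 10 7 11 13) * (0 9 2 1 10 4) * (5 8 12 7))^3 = ((0 9 2 4 13 10 5)(7 11 8 12))^3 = (0 4 5 2 10 9 13)(7 12 8 11)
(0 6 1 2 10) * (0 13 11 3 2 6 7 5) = (0 7 5)(1 6)(2 10 13 11 3) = [7, 6, 10, 2, 4, 0, 1, 5, 8, 9, 13, 3, 12, 11]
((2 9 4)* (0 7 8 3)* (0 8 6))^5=((0 7 6)(2 9 4)(3 8))^5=(0 6 7)(2 4 9)(3 8)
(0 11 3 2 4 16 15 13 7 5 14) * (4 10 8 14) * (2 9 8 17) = [11, 1, 10, 9, 16, 4, 6, 5, 14, 8, 17, 3, 12, 7, 0, 13, 15, 2] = (0 11 3 9 8 14)(2 10 17)(4 16 15 13 7 5)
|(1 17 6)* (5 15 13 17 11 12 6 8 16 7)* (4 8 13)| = 12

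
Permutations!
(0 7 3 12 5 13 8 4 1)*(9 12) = (0 7 3 9 12 5 13 8 4 1) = [7, 0, 2, 9, 1, 13, 6, 3, 4, 12, 10, 11, 5, 8]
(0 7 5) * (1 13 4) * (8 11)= (0 7 5)(1 13 4)(8 11)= [7, 13, 2, 3, 1, 0, 6, 5, 11, 9, 10, 8, 12, 4]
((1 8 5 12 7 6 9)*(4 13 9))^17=(1 9 13 4 6 7 12 5 8)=((1 8 5 12 7 6 4 13 9))^17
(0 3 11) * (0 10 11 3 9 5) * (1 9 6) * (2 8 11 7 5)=(0 6 1 9 2 8 11 10 7 5)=[6, 9, 8, 3, 4, 0, 1, 5, 11, 2, 7, 10]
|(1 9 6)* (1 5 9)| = 3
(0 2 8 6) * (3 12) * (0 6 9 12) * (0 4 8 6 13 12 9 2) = (2 6 13 12 3 4 8) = [0, 1, 6, 4, 8, 5, 13, 7, 2, 9, 10, 11, 3, 12]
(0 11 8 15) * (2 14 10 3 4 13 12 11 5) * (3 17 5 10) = (0 10 17 5 2 14 3 4 13 12 11 8 15) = [10, 1, 14, 4, 13, 2, 6, 7, 15, 9, 17, 8, 11, 12, 3, 0, 16, 5]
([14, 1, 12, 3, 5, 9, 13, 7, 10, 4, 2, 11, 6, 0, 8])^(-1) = [13, 1, 10, 3, 9, 4, 12, 7, 14, 5, 8, 11, 2, 6, 0]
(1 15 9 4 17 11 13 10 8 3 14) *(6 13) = (1 15 9 4 17 11 6 13 10 8 3 14) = [0, 15, 2, 14, 17, 5, 13, 7, 3, 4, 8, 6, 12, 10, 1, 9, 16, 11]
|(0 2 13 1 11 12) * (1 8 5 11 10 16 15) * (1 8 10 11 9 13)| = |(0 2 1 11 12)(5 9 13 10 16 15 8)| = 35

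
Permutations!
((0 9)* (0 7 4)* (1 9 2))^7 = (0 2 1 9 7 4)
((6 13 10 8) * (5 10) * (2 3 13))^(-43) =((2 3 13 5 10 8 6))^(-43) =(2 6 8 10 5 13 3)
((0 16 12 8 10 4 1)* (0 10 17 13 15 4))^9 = (0 10 1 4 15 13 17 8 12 16)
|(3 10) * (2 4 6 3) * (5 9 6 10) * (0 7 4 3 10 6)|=|(0 7 4 6 10 2 3 5 9)|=9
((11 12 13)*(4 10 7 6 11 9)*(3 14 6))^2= ((3 14 6 11 12 13 9 4 10 7))^2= (3 6 12 9 10)(4 7 14 11 13)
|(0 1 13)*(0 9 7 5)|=|(0 1 13 9 7 5)|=6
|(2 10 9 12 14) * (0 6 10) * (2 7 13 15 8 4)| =|(0 6 10 9 12 14 7 13 15 8 4 2)| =12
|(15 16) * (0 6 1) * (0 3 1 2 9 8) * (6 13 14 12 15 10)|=22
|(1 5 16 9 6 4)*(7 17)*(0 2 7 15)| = |(0 2 7 17 15)(1 5 16 9 6 4)| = 30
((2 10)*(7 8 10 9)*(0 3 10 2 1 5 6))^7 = (0 3 10 1 5 6)(2 8 7 9)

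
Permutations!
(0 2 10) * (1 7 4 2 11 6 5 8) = (0 11 6 5 8 1 7 4 2 10) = [11, 7, 10, 3, 2, 8, 5, 4, 1, 9, 0, 6]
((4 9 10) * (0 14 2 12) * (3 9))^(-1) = ((0 14 2 12)(3 9 10 4))^(-1) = (0 12 2 14)(3 4 10 9)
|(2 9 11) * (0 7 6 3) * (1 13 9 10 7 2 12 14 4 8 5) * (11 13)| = |(0 2 10 7 6 3)(1 11 12 14 4 8 5)(9 13)| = 42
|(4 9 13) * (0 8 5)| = 3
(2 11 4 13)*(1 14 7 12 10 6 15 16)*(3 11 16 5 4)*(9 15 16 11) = (1 14 7 12 10 6 16)(2 11 3 9 15 5 4 13) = [0, 14, 11, 9, 13, 4, 16, 12, 8, 15, 6, 3, 10, 2, 7, 5, 1]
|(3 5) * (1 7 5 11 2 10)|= |(1 7 5 3 11 2 10)|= 7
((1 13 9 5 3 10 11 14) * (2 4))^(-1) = (1 14 11 10 3 5 9 13)(2 4)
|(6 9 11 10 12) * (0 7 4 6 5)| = |(0 7 4 6 9 11 10 12 5)| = 9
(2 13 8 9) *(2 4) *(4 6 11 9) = (2 13 8 4)(6 11 9) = [0, 1, 13, 3, 2, 5, 11, 7, 4, 6, 10, 9, 12, 8]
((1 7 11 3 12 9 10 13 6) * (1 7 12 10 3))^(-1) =((1 12 9 3 10 13 6 7 11))^(-1) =(1 11 7 6 13 10 3 9 12)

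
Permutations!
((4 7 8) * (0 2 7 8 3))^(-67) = (0 2 7 3)(4 8)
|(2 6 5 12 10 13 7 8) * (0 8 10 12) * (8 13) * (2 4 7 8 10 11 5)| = |(0 13 8 4 7 11 5)(2 6)| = 14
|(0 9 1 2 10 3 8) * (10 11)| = |(0 9 1 2 11 10 3 8)| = 8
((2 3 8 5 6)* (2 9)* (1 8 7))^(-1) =((1 8 5 6 9 2 3 7))^(-1) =(1 7 3 2 9 6 5 8)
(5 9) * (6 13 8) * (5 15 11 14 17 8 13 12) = [0, 1, 2, 3, 4, 9, 12, 7, 6, 15, 10, 14, 5, 13, 17, 11, 16, 8] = (5 9 15 11 14 17 8 6 12)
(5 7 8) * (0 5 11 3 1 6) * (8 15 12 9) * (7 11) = (0 5 11 3 1 6)(7 15 12 9 8) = [5, 6, 2, 1, 4, 11, 0, 15, 7, 8, 10, 3, 9, 13, 14, 12]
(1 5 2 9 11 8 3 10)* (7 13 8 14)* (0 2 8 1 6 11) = (0 2 9)(1 5 8 3 10 6 11 14 7 13) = [2, 5, 9, 10, 4, 8, 11, 13, 3, 0, 6, 14, 12, 1, 7]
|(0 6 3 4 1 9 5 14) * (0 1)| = 4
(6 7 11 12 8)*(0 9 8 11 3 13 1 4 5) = (0 9 8 6 7 3 13 1 4 5)(11 12) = [9, 4, 2, 13, 5, 0, 7, 3, 6, 8, 10, 12, 11, 1]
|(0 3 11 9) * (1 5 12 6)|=4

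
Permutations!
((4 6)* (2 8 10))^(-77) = ((2 8 10)(4 6))^(-77) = (2 8 10)(4 6)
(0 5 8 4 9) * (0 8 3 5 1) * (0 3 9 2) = (0 1 3 5 9 8 4 2) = [1, 3, 0, 5, 2, 9, 6, 7, 4, 8]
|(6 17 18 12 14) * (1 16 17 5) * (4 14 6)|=14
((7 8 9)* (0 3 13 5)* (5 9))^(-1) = (0 5 8 7 9 13 3)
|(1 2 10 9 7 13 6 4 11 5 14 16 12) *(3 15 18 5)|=16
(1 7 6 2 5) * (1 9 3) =(1 7 6 2 5 9 3) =[0, 7, 5, 1, 4, 9, 2, 6, 8, 3]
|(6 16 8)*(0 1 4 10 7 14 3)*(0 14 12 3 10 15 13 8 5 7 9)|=|(0 1 4 15 13 8 6 16 5 7 12 3 14 10 9)|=15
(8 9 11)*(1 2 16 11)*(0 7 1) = (0 7 1 2 16 11 8 9) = [7, 2, 16, 3, 4, 5, 6, 1, 9, 0, 10, 8, 12, 13, 14, 15, 11]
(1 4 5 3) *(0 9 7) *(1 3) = (0 9 7)(1 4 5) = [9, 4, 2, 3, 5, 1, 6, 0, 8, 7]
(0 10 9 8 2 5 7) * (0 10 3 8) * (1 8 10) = [3, 8, 5, 10, 4, 7, 6, 1, 2, 0, 9] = (0 3 10 9)(1 8 2 5 7)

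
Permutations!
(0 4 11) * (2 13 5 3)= (0 4 11)(2 13 5 3)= [4, 1, 13, 2, 11, 3, 6, 7, 8, 9, 10, 0, 12, 5]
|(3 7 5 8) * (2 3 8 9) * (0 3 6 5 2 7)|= |(0 3)(2 6 5 9 7)|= 10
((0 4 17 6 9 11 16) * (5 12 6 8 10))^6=(0 12 4 6 17 9 8 11 10 16 5)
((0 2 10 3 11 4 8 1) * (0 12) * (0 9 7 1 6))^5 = ((0 2 10 3 11 4 8 6)(1 12 9 7))^5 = (0 4 10 6 11 2 8 3)(1 12 9 7)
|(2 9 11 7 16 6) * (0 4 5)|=6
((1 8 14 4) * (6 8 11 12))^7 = ((1 11 12 6 8 14 4))^7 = (14)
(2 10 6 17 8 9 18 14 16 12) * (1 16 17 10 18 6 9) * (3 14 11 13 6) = (1 16 12 2 18 11 13 6 10 9 3 14 17 8) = [0, 16, 18, 14, 4, 5, 10, 7, 1, 3, 9, 13, 2, 6, 17, 15, 12, 8, 11]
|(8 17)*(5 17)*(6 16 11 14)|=|(5 17 8)(6 16 11 14)|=12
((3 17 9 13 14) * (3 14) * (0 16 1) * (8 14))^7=(0 16 1)(3 13 9 17)(8 14)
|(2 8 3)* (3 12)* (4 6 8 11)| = |(2 11 4 6 8 12 3)| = 7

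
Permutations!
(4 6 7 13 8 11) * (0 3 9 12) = (0 3 9 12)(4 6 7 13 8 11) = [3, 1, 2, 9, 6, 5, 7, 13, 11, 12, 10, 4, 0, 8]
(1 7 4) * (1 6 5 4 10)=(1 7 10)(4 6 5)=[0, 7, 2, 3, 6, 4, 5, 10, 8, 9, 1]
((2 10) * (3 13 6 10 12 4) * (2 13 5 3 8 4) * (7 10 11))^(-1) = (2 12)(3 5)(4 8)(6 13 10 7 11)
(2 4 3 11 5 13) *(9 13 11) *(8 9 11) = [0, 1, 4, 11, 3, 8, 6, 7, 9, 13, 10, 5, 12, 2] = (2 4 3 11 5 8 9 13)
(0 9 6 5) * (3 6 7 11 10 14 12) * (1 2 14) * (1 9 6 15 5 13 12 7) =(0 6 13 12 3 15 5)(1 2 14 7 11 10 9) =[6, 2, 14, 15, 4, 0, 13, 11, 8, 1, 9, 10, 3, 12, 7, 5]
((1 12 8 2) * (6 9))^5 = (1 12 8 2)(6 9)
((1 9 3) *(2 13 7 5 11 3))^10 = ((1 9 2 13 7 5 11 3))^10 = (1 2 7 11)(3 9 13 5)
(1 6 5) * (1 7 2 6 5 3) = (1 5 7 2 6 3) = [0, 5, 6, 1, 4, 7, 3, 2]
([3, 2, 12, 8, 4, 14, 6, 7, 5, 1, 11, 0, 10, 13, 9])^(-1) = (0 11 10 12 2 1 9 14 5 8 3)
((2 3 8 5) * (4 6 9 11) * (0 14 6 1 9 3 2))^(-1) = (0 5 8 3 6 14)(1 4 11 9)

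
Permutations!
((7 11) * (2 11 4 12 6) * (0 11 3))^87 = (0 3 2 6 12 4 7 11)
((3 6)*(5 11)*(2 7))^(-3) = ((2 7)(3 6)(5 11))^(-3) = (2 7)(3 6)(5 11)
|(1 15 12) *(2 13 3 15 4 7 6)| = |(1 4 7 6 2 13 3 15 12)| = 9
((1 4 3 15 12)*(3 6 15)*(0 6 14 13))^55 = ((0 6 15 12 1 4 14 13))^55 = (0 13 14 4 1 12 15 6)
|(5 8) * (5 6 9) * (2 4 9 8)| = 4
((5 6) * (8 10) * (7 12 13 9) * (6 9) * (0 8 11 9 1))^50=(0 12 8 13 10 6 11 5 9 1 7)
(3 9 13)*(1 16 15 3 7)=(1 16 15 3 9 13 7)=[0, 16, 2, 9, 4, 5, 6, 1, 8, 13, 10, 11, 12, 7, 14, 3, 15]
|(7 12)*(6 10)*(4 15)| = 2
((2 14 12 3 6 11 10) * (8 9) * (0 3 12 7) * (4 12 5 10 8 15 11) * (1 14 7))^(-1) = ((0 3 6 4 12 5 10 2 7)(1 14)(8 9 15 11))^(-1) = (0 7 2 10 5 12 4 6 3)(1 14)(8 11 15 9)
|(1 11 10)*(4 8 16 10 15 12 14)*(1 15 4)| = |(1 11 4 8 16 10 15 12 14)| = 9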